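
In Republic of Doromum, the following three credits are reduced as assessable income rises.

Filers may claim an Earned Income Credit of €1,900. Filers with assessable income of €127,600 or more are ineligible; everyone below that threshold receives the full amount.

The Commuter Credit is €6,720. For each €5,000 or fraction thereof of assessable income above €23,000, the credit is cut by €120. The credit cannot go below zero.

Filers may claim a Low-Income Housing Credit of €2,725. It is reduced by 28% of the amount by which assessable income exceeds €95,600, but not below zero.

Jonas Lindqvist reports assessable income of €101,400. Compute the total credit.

Earned Income Credit: €101,400 is below the €127,600 cutoff, so the full €1,900 applies.
Commuter Credit: income exceeds €23,000 by €78,400, which is 16 full-or-partial €5,000 increments; reduction = 16 × €120 = €1,920, leaving €4,800.
Low-Income Housing Credit: 28% of the €5,800 excess over €95,600 is €1,624; credit = €2,725 − €1,624 = €1,101.
Total: €1,900 + €4,800 + €1,101 = €7,801.

€7,801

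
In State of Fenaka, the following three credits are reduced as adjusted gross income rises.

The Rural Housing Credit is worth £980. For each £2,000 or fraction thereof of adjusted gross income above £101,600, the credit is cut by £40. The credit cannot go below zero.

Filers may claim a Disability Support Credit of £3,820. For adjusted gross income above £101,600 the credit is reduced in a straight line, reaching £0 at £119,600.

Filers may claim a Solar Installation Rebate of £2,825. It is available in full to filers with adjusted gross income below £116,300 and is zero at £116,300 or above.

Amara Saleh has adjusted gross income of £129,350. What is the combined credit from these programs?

£420

Rural Housing Credit: income exceeds £101,600 by £27,750, which is 14 full-or-partial £2,000 increments; reduction = 14 × £40 = £560, leaving £420.
Disability Support Credit: £129,350 is at or above £119,600, so the credit is £0.
Solar Installation Rebate: £129,350 meets or exceeds the £116,300 cutoff, so the credit is £0.
Total: £420 + £0 + £0 = £420.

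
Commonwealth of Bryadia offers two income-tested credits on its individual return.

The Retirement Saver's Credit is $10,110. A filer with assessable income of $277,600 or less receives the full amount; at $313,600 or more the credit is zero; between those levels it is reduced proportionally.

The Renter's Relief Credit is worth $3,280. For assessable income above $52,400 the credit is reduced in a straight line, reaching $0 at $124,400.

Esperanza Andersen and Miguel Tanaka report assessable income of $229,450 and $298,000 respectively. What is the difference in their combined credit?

Esperanza ($229,450): Retirement Saver's Credit: $229,450 is at or below the $277,600 threshold, so the full $10,110 applies. Renter's Relief Credit: $229,450 is at or above $124,400, so the credit is $0. total $10,110 + $0 = $10,110
Miguel ($298,000): Retirement Saver's Credit: $298,000 is $20,400 into a $36,000 phase-out range, leaving 15,600/36,000 of the credit: $10,110 × 15,600/36,000 = $4,381. Renter's Relief Credit: $298,000 is at or above $124,400, so the credit is $0. total $4,381 + $0 = $4,381
Difference: |$10,110 − $4,381| = $5,729.

$5,729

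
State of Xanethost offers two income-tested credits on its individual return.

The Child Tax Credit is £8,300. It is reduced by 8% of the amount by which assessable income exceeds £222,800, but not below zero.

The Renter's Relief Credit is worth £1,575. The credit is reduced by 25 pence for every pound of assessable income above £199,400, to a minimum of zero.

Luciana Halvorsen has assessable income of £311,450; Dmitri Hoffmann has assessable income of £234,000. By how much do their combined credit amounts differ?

Luciana (£311,450): Child Tax Credit: 8% of the £88,650 excess over £222,800 is £7,092; credit = £8,300 − £7,092 = £1,208. Renter's Relief Credit: 25% of the £112,050 excess over £199,400 is £28,012.50 ≥ base, so the credit is £0. total £1,208 + £0 = £1,208
Dmitri (£234,000): Child Tax Credit: 8% of the £11,200 excess over £222,800 is £896; credit = £8,300 − £896 = £7,404. Renter's Relief Credit: 25% of the £34,600 excess over £199,400 is £8,650 ≥ base, so the credit is £0. total £7,404 + £0 = £7,404
Difference: |£1,208 − £7,404| = £6,196.

£6,196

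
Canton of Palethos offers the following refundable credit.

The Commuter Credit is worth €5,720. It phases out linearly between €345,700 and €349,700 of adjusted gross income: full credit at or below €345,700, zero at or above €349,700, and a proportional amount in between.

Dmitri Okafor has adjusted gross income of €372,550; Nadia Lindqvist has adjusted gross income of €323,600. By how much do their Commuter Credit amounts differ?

Dmitri (€372,550): Commuter Credit: €372,550 is at or above €349,700, so the credit is €0.
Nadia (€323,600): Commuter Credit: €323,600 is at or below the €345,700 threshold, so the full €5,720 applies.
Difference: |€0 − €5,720| = €5,720.

€5,720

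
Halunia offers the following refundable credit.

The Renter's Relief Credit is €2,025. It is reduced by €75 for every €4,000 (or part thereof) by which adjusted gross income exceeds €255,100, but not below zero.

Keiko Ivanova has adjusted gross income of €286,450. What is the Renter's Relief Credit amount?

Renter's Relief Credit: income exceeds €255,100 by €31,350, which is 8 full-or-partial €4,000 increments; reduction = 8 × €75 = €600, leaving €1,425.

€1,425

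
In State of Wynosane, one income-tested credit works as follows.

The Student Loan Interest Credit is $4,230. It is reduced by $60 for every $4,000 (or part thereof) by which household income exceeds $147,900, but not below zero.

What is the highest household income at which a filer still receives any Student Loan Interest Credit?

$427,900

After 70 increments the reduction is 70 × $60 = $4,200, leaving $30; one more increment wipes it out. Increment 70 ends at excess 70 × $4,000 = $280,000, so the highest qualifying income is $147,900 + $280,000 = $427,900.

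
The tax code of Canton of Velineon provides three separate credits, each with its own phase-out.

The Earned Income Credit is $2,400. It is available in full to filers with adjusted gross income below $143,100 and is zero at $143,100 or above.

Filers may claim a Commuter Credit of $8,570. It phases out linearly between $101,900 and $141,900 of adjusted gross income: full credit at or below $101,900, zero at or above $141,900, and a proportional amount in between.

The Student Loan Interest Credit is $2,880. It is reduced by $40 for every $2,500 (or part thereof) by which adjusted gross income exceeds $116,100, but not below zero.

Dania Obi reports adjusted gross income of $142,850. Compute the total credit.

Earned Income Credit: $142,850 is below the $143,100 cutoff, so the full $2,400 applies.
Commuter Credit: $142,850 is at or above $141,900, so the credit is $0.
Student Loan Interest Credit: income exceeds $116,100 by $26,750, which is 11 full-or-partial $2,500 increments; reduction = 11 × $40 = $440, leaving $2,440.
Total: $2,400 + $0 + $2,440 = $4,840.

$4,840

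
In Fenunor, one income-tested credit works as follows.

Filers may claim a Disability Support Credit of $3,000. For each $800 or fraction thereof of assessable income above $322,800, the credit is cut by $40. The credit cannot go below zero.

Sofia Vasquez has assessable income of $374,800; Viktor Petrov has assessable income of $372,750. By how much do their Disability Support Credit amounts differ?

$80

Sofia ($374,800): Disability Support Credit: income exceeds $322,800 by $52,000, which is 65 full-or-partial $800 increments; reduction = 65 × $40 = $2,600, leaving $400.
Viktor ($372,750): Disability Support Credit: income exceeds $322,800 by $49,950, which is 63 full-or-partial $800 increments; reduction = 63 × $40 = $2,520, leaving $480.
Difference: |$400 − $480| = $80.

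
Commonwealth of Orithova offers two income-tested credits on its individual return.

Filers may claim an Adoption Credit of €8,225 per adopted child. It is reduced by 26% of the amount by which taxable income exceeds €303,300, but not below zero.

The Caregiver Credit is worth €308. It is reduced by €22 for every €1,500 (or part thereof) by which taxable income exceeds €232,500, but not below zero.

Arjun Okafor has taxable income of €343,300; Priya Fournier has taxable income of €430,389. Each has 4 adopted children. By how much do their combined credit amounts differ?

€22,500

Arjun (€343,300): Adoption Credit: base = 4 × €8,225 = €32,900. 26% of the €40,000 excess over €303,300 is €10,400; credit = €32,900 − €10,400 = €22,500. Caregiver Credit: income exceeds €232,500 by €110,800 → 74 increments × €22 = €1,628 ≥ base, so the credit is €0. total €22,500 + €0 = €22,500
Priya (€430,389): Adoption Credit: base = 4 × €8,225 = €32,900. 26% of the €127,089 excess over €303,300 is €33,043.14 ≥ base, so the credit is €0. Caregiver Credit: income exceeds €232,500 by €197,889 → 132 increments × €22 = €2,904 ≥ base, so the credit is €0. total €0 + €0 = €0
Difference: |€22,500 − €0| = €22,500.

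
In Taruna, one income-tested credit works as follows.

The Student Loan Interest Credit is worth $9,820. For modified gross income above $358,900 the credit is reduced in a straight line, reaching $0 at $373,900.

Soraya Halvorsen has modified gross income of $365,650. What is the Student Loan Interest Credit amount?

$5,401

Student Loan Interest Credit: $365,650 is $6,750 into a $15,000 phase-out range, leaving 8,250/15,000 of the credit: $9,820 × 8,250/15,000 = $5,401.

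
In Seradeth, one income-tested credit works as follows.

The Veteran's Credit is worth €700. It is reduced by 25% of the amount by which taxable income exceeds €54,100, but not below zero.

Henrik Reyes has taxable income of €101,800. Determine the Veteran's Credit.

€0

Veteran's Credit: 25% of the €47,700 excess over €54,100 is €11,925 ≥ base, so the credit is €0.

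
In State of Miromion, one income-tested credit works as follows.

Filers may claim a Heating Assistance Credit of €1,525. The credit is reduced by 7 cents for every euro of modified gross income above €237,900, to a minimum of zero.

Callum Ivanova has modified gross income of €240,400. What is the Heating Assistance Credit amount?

Heating Assistance Credit: 7% of the €2,500 excess over €237,900 is €175; credit = €1,525 − €175 = €1,350.

€1,350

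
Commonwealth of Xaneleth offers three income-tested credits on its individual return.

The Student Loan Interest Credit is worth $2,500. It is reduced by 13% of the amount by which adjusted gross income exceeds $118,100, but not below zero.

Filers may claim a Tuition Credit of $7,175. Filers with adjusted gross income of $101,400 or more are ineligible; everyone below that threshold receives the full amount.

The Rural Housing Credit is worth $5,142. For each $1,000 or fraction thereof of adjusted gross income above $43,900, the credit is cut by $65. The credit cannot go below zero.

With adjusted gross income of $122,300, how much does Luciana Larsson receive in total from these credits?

Student Loan Interest Credit: 13% of the $4,200 excess over $118,100 is $546; credit = $2,500 − $546 = $1,954.
Tuition Credit: $122,300 meets or exceeds the $101,400 cutoff, so the credit is $0.
Rural Housing Credit: income exceeds $43,900 by $78,400, which is 79 full-or-partial $1,000 increments; reduction = 79 × $65 = $5,135, leaving $7.
Total: $1,954 + $0 + $7 = $1,961.

$1,961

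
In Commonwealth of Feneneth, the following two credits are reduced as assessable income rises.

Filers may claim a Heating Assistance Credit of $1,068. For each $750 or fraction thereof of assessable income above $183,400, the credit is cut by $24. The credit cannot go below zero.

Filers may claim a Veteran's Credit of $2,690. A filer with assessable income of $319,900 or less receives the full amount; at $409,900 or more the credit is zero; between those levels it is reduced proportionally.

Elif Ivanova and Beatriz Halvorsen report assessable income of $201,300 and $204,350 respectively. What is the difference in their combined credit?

$96

Elif ($201,300): Heating Assistance Credit: income exceeds $183,400 by $17,900, which is 24 full-or-partial $750 increments; reduction = 24 × $24 = $576, leaving $492. Veteran's Credit: $201,300 is at or below the $319,900 threshold, so the full $2,690 applies. total $492 + $2,690 = $3,182
Beatriz ($204,350): Heating Assistance Credit: income exceeds $183,400 by $20,950, which is 28 full-or-partial $750 increments; reduction = 28 × $24 = $672, leaving $396. Veteran's Credit: $204,350 is at or below the $319,900 threshold, so the full $2,690 applies. total $396 + $2,690 = $3,086
Difference: |$3,182 − $3,086| = $96.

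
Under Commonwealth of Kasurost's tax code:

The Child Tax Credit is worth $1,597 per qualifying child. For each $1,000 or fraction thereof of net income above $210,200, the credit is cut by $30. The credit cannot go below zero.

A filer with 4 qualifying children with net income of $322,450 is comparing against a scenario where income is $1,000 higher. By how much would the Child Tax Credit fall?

At $322,450 — base = 4 × $1,597 = $6,388. income exceeds $210,200 by $112,250, which is 113 full-or-partial $1,000 increments; reduction = 113 × $30 = $3,390, leaving $2,998.
At $323,450 — base = 4 × $1,597 = $6,388. income exceeds $210,200 by $113,250, which is 114 full-or-partial $1,000 increments; reduction = 114 × $30 = $3,420, leaving $2,968.
Lost: $2,998 − $2,968 = $30.

$30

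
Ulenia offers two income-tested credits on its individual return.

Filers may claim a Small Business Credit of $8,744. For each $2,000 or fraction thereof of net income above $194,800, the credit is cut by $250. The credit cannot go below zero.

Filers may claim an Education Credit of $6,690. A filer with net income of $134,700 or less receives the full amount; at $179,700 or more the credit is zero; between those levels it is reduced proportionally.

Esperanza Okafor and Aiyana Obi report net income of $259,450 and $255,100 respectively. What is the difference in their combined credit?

Esperanza ($259,450): Small Business Credit: income exceeds $194,800 by $64,650, which is 33 full-or-partial $2,000 increments; reduction = 33 × $250 = $8,250, leaving $494. Education Credit: $259,450 is at or above $179,700, so the credit is $0. total $494 + $0 = $494
Aiyana ($255,100): Small Business Credit: income exceeds $194,800 by $60,300, which is 31 full-or-partial $2,000 increments; reduction = 31 × $250 = $7,750, leaving $994. Education Credit: $255,100 is at or above $179,700, so the credit is $0. total $994 + $0 = $994
Difference: |$494 − $994| = $500.

$500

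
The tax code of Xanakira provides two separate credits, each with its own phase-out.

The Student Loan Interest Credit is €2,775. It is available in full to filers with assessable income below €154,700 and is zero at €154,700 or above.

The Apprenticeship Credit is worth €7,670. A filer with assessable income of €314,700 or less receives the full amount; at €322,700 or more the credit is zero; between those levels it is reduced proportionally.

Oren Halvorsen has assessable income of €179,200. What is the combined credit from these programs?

€7,670

Student Loan Interest Credit: €179,200 meets or exceeds the €154,700 cutoff, so the credit is €0.
Apprenticeship Credit: €179,200 is at or below the €314,700 threshold, so the full €7,670 applies.
Total: €0 + €7,670 = €7,670.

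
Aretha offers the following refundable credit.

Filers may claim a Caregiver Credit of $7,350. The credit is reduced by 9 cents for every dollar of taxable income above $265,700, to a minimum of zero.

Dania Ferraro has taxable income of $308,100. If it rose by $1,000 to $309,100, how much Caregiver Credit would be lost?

$90

At $308,100 — 9% of the $42,400 excess over $265,700 is $3,816; credit = $7,350 − $3,816 = $3,534.
At $309,100 — 9% of the $43,400 excess over $265,700 is $3,906; credit = $7,350 − $3,906 = $3,444.
Lost: $3,534 − $3,444 = $90.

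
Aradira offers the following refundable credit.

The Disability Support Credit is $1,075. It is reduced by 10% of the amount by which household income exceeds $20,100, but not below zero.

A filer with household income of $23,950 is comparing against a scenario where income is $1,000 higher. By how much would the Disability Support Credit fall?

At $23,950 — 10% of the $3,850 excess over $20,100 is $385; credit = $1,075 − $385 = $690.
At $24,950 — 10% of the $4,850 excess over $20,100 is $485; credit = $1,075 − $485 = $590.
Lost: $690 − $590 = $100.

$100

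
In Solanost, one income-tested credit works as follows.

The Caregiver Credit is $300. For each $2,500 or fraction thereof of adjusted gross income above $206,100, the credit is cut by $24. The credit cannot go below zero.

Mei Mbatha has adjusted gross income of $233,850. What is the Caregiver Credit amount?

Caregiver Credit: income exceeds $206,100 by $27,750, which is 12 full-or-partial $2,500 increments; reduction = 12 × $24 = $288, leaving $12.

$12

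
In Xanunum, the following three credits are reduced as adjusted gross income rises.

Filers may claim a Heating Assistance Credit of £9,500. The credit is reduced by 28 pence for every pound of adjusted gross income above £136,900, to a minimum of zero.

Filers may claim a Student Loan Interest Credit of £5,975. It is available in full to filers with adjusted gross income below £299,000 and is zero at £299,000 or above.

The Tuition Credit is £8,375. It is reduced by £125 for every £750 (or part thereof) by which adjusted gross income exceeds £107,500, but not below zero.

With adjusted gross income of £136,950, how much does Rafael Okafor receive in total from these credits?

Heating Assistance Credit: 28% of the £50 excess over £136,900 is £14; credit = £9,500 − £14 = £9,486.
Student Loan Interest Credit: £136,950 is below the £299,000 cutoff, so the full £5,975 applies.
Tuition Credit: income exceeds £107,500 by £29,450, which is 40 full-or-partial £750 increments; reduction = 40 × £125 = £5,000, leaving £3,375.
Total: £9,486 + £5,975 + £3,375 = £18,836.

£18,836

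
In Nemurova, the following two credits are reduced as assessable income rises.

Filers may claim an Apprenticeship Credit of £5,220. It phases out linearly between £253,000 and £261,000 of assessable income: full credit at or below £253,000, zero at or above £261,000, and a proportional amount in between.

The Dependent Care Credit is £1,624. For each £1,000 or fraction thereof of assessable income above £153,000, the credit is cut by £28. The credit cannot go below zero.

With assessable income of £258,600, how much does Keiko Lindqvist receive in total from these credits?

£1,566

Apprenticeship Credit: £258,600 is £5,600 into a £8,000 phase-out range, leaving 2,400/8,000 of the credit: £5,220 × 2,400/8,000 = £1,566.
Dependent Care Credit: income exceeds £153,000 by £105,600 → 106 increments × £28 = £2,968 ≥ base, so the credit is £0.
Total: £1,566 + £0 = £1,566.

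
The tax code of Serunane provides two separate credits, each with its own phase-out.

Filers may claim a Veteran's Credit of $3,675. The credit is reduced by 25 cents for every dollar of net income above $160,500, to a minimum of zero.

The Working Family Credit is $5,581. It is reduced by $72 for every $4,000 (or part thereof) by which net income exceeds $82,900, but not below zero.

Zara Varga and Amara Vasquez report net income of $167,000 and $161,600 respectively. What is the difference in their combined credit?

$1,494

Zara ($167,000): Veteran's Credit: 25% of the $6,500 excess over $160,500 is $1,625; credit = $3,675 − $1,625 = $2,050. Working Family Credit: income exceeds $82,900 by $84,100, which is 22 full-or-partial $4,000 increments; reduction = 22 × $72 = $1,584, leaving $3,997. total $2,050 + $3,997 = $6,047
Amara ($161,600): Veteran's Credit: 25% of the $1,100 excess over $160,500 is $275; credit = $3,675 − $275 = $3,400. Working Family Credit: income exceeds $82,900 by $78,700, which is 20 full-or-partial $4,000 increments; reduction = 20 × $72 = $1,440, leaving $4,141. total $3,400 + $4,141 = $7,541
Difference: |$6,047 − $7,541| = $1,494.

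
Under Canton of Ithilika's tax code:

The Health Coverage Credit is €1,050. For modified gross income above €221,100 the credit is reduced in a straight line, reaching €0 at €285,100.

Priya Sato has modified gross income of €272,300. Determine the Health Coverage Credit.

€210

Health Coverage Credit: €272,300 is €51,200 into a €64,000 phase-out range, leaving 12,800/64,000 of the credit: €1,050 × 12,800/64,000 = €210.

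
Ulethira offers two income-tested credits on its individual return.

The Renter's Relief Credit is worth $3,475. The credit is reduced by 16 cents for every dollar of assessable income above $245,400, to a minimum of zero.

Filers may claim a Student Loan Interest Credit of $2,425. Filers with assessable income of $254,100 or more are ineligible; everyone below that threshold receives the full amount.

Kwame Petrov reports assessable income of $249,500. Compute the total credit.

Renter's Relief Credit: 16% of the $4,100 excess over $245,400 is $656; credit = $3,475 − $656 = $2,819.
Student Loan Interest Credit: $249,500 is below the $254,100 cutoff, so the full $2,425 applies.
Total: $2,819 + $2,425 = $5,244.

$5,244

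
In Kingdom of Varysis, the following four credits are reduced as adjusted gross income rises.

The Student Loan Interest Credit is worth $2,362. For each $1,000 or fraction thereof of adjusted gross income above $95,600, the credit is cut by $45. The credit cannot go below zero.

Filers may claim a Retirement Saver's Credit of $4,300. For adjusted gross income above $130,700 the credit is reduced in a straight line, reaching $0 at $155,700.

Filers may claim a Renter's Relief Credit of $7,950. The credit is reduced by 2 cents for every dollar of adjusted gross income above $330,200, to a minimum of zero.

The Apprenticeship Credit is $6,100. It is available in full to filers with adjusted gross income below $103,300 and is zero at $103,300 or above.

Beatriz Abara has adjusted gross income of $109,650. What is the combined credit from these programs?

Student Loan Interest Credit: income exceeds $95,600 by $14,050, which is 15 full-or-partial $1,000 increments; reduction = 15 × $45 = $675, leaving $1,687.
Retirement Saver's Credit: $109,650 is at or below the $130,700 threshold, so the full $4,300 applies.
Renter's Relief Credit: $109,650 is at or below the $330,200 threshold, so the full $7,950 applies.
Apprenticeship Credit: $109,650 meets or exceeds the $103,300 cutoff, so the credit is $0.
Total: $1,687 + $4,300 + $7,950 + $0 = $13,937.

$13,937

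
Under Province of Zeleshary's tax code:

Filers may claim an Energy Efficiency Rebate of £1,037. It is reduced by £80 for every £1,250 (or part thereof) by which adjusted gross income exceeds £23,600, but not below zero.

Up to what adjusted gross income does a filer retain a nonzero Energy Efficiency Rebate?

£38,600

After 12 increments the reduction is 12 × £80 = £960, leaving £77; one more increment wipes it out. Increment 12 ends at excess 12 × £1,250 = £15,000, so the highest qualifying income is £23,600 + £15,000 = £38,600.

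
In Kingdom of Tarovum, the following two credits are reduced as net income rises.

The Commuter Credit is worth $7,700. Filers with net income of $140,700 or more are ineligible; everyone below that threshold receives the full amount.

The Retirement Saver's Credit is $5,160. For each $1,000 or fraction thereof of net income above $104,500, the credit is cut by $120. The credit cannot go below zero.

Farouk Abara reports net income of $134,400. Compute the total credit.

Commuter Credit: $134,400 is below the $140,700 cutoff, so the full $7,700 applies.
Retirement Saver's Credit: income exceeds $104,500 by $29,900, which is 30 full-or-partial $1,000 increments; reduction = 30 × $120 = $3,600, leaving $1,560.
Total: $7,700 + $1,560 = $9,260.

$9,260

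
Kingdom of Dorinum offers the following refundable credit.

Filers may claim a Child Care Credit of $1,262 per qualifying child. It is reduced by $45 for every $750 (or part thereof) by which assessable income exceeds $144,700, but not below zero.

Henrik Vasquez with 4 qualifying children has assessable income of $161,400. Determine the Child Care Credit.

Child Care Credit: base = 4 × $1,262 = $5,048. income exceeds $144,700 by $16,700, which is 23 full-or-partial $750 increments; reduction = 23 × $45 = $1,035, leaving $4,013.

$4,013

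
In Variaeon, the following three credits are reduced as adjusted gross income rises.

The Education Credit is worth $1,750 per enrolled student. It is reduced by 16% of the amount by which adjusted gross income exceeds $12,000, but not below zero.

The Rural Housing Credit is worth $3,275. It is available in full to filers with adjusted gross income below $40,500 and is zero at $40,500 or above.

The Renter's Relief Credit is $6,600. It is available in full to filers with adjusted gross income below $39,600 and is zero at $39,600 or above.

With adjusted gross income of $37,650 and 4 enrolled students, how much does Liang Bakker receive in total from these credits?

$12,771

Education Credit: base = 4 × $1,750 = $7,000. 16% of the $25,650 excess over $12,000 is $4,104; credit = $7,000 − $4,104 = $2,896.
Rural Housing Credit: $37,650 is below the $40,500 cutoff, so the full $3,275 applies.
Renter's Relief Credit: $37,650 is below the $39,600 cutoff, so the full $6,600 applies.
Total: $2,896 + $3,275 + $6,600 = $12,771.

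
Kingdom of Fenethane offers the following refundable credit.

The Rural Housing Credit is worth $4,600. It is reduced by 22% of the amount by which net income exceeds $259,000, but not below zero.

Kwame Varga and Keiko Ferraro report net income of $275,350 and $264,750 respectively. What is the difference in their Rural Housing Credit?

$2,332

Kwame ($275,350): Rural Housing Credit: 22% of the $16,350 excess over $259,000 is $3,597; credit = $4,600 − $3,597 = $1,003.
Keiko ($264,750): Rural Housing Credit: 22% of the $5,750 excess over $259,000 is $1,265; credit = $4,600 − $1,265 = $3,335.
Difference: |$1,003 − $3,335| = $2,332.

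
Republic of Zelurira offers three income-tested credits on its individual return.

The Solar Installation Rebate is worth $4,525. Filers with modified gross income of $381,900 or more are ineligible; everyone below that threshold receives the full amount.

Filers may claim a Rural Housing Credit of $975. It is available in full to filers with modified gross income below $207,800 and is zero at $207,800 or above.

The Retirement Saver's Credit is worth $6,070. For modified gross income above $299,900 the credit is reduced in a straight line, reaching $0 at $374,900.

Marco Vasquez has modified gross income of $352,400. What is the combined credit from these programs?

Solar Installation Rebate: $352,400 is below the $381,900 cutoff, so the full $4,525 applies.
Rural Housing Credit: $352,400 meets or exceeds the $207,800 cutoff, so the credit is $0.
Retirement Saver's Credit: $352,400 is $52,500 into a $75,000 phase-out range, leaving 22,500/75,000 of the credit: $6,070 × 22,500/75,000 = $1,821.
Total: $4,525 + $0 + $1,821 = $6,346.

$6,346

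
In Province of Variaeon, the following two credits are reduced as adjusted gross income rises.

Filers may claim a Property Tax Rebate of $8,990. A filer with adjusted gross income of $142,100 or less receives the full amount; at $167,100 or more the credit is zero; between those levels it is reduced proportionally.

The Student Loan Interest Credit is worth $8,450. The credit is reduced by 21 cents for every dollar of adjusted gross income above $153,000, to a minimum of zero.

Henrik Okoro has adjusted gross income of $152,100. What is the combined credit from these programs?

Property Tax Rebate: $152,100 is $10,000 into a $25,000 phase-out range, leaving 15,000/25,000 of the credit: $8,990 × 15,000/25,000 = $5,394.
Student Loan Interest Credit: $152,100 is at or below the $153,000 threshold, so the full $8,450 applies.
Total: $5,394 + $8,450 = $13,844.

$13,844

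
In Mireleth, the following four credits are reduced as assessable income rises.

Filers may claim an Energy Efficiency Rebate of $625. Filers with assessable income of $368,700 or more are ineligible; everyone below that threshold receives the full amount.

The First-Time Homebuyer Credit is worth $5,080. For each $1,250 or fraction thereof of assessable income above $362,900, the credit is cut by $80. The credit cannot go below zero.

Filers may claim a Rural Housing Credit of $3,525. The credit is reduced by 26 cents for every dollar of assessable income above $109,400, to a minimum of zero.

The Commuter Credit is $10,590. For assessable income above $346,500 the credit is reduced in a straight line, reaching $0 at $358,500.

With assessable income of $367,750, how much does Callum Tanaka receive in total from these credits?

Energy Efficiency Rebate: $367,750 is below the $368,700 cutoff, so the full $625 applies.
First-Time Homebuyer Credit: income exceeds $362,900 by $4,850, which is 4 full-or-partial $1,250 increments; reduction = 4 × $80 = $320, leaving $4,760.
Rural Housing Credit: 26% of the $258,350 excess over $109,400 is $67,171 ≥ base, so the credit is $0.
Commuter Credit: $367,750 is at or above $358,500, so the credit is $0.
Total: $625 + $4,760 + $0 + $0 = $5,385.

$5,385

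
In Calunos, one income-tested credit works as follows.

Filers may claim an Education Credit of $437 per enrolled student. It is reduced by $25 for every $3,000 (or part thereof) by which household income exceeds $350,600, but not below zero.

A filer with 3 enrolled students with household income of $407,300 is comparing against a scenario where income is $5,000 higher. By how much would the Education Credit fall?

At $407,300 — base = 3 × $437 = $1,311. income exceeds $350,600 by $56,700, which is 19 full-or-partial $3,000 increments; reduction = 19 × $25 = $475, leaving $836.
At $412,300 — base = 3 × $437 = $1,311. income exceeds $350,600 by $61,700, which is 21 full-or-partial $3,000 increments; reduction = 21 × $25 = $525, leaving $786.
Lost: $836 − $786 = $50.

$50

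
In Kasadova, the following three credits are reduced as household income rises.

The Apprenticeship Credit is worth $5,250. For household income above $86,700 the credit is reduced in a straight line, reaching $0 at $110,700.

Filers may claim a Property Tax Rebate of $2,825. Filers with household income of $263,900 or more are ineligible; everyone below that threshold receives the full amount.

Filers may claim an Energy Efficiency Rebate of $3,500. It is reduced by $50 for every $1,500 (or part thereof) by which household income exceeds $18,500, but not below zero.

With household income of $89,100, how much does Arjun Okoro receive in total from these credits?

Apprenticeship Credit: $89,100 is $2,400 into a $24,000 phase-out range, leaving 21,600/24,000 of the credit: $5,250 × 21,600/24,000 = $4,725.
Property Tax Rebate: $89,100 is below the $263,900 cutoff, so the full $2,825 applies.
Energy Efficiency Rebate: income exceeds $18,500 by $70,600, which is 48 full-or-partial $1,500 increments; reduction = 48 × $50 = $2,400, leaving $1,100.
Total: $4,725 + $2,825 + $1,100 = $8,650.

$8,650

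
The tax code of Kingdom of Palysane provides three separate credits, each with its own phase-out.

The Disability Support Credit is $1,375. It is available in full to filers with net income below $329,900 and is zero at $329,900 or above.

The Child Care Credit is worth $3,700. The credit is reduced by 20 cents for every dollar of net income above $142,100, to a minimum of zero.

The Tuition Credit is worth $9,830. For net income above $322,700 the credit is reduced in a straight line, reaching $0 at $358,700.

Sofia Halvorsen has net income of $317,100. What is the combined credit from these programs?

Disability Support Credit: $317,100 is below the $329,900 cutoff, so the full $1,375 applies.
Child Care Credit: 20% of the $175,000 excess over $142,100 is $35,000 ≥ base, so the credit is $0.
Tuition Credit: $317,100 is at or below the $322,700 threshold, so the full $9,830 applies.
Total: $1,375 + $0 + $9,830 = $11,205.

$11,205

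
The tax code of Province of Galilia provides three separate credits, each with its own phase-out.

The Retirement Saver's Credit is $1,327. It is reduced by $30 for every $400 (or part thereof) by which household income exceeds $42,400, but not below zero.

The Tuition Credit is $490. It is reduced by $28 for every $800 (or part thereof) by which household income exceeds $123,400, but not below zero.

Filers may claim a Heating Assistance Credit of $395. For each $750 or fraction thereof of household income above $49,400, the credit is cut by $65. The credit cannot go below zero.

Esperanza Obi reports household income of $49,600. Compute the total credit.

$1,607

Retirement Saver's Credit: income exceeds $42,400 by $7,200, which is 18 full-or-partial $400 increments; reduction = 18 × $30 = $540, leaving $787.
Tuition Credit: $49,600 is at or below the $123,400 threshold, so the full $490 applies.
Heating Assistance Credit: income exceeds $49,400 by $200, which is 1 full-or-partial $750 increment; reduction = 1 × $65 = $65, leaving $330.
Total: $787 + $490 + $330 = $1,607.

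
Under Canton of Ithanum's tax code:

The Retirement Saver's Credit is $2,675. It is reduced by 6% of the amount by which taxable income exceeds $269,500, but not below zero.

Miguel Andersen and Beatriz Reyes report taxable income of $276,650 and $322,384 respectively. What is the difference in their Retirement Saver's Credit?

Miguel ($276,650): Retirement Saver's Credit: 6% of the $7,150 excess over $269,500 is $429; credit = $2,675 − $429 = $2,246.
Beatriz ($322,384): Retirement Saver's Credit: 6% of the $52,884 excess over $269,500 is $3,173.04 ≥ base, so the credit is $0.
Difference: |$2,246 − $0| = $2,246.

$2,246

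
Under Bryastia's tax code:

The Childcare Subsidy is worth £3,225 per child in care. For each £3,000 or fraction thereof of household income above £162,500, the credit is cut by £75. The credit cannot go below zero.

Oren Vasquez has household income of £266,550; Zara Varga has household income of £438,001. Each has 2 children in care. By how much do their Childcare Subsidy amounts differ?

£3,825

Oren (£266,550): Childcare Subsidy: base = 2 × £3,225 = £6,450. income exceeds £162,500 by £104,050, which is 35 full-or-partial £3,000 increments; reduction = 35 × £75 = £2,625, leaving £3,825.
Zara (£438,001): Childcare Subsidy: base = 2 × £3,225 = £6,450. income exceeds £162,500 by £275,501 → 92 increments × £75 = £6,900 ≥ base, so the credit is £0.
Difference: |£3,825 − £0| = £3,825.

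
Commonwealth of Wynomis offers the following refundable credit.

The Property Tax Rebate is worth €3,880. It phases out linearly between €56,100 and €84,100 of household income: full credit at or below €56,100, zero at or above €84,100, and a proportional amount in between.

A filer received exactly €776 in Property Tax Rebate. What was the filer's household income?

€78,500

€776 is 776/3,880 of the full €3,880, so 3,104/3,880 of the €28,000 range has been used: income = €56,100 + €28,000 × 3,104/3,880 = €78,500.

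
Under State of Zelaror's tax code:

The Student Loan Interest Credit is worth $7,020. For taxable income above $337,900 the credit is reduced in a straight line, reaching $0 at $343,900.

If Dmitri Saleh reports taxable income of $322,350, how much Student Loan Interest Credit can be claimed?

$7,020

Student Loan Interest Credit: $322,350 is at or below the $337,900 threshold, so the full $7,020 applies.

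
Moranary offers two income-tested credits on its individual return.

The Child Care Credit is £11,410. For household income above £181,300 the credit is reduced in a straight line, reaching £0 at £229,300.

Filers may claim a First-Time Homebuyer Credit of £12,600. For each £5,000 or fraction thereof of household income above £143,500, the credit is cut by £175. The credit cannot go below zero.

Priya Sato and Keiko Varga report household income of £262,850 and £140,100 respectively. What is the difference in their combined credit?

Priya (£262,850): Child Care Credit: £262,850 is at or above £229,300, so the credit is £0. First-Time Homebuyer Credit: income exceeds £143,500 by £119,350, which is 24 full-or-partial £5,000 increments; reduction = 24 × £175 = £4,200, leaving £8,400. total £0 + £8,400 = £8,400
Keiko (£140,100): Child Care Credit: £140,100 is at or below the £181,300 threshold, so the full £11,410 applies. First-Time Homebuyer Credit: £140,100 is at or below the £143,500 threshold, so the full £12,600 applies. total £11,410 + £12,600 = £24,010
Difference: |£8,400 − £24,010| = £15,610.

£15,610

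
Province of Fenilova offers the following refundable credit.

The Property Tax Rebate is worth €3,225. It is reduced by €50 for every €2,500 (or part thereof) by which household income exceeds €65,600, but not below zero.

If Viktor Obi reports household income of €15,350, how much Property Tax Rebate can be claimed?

Property Tax Rebate: €15,350 is at or below the €65,600 threshold, so the full €3,225 applies.

€3,225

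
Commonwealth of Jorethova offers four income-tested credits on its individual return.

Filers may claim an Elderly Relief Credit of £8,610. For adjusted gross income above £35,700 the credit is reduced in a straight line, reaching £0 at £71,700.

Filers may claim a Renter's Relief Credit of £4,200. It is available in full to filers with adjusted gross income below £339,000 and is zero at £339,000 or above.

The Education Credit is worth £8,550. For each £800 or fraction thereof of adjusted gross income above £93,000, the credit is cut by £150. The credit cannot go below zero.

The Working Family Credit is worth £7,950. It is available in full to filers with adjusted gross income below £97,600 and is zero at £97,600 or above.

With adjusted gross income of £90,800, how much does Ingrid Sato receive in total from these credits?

Elderly Relief Credit: £90,800 is at or above £71,700, so the credit is £0.
Renter's Relief Credit: £90,800 is below the £339,000 cutoff, so the full £4,200 applies.
Education Credit: £90,800 is at or below the £93,000 threshold, so the full £8,550 applies.
Working Family Credit: £90,800 is below the £97,600 cutoff, so the full £7,950 applies.
Total: £0 + £4,200 + £8,550 + £7,950 = £20,700.

£20,700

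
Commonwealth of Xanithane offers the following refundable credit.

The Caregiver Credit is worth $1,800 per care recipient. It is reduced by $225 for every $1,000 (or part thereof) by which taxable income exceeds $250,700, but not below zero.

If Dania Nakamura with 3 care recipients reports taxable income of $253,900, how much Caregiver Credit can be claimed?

$4,500

Caregiver Credit: base = 3 × $1,800 = $5,400. income exceeds $250,700 by $3,200, which is 4 full-or-partial $1,000 increments; reduction = 4 × $225 = $900, leaving $4,500.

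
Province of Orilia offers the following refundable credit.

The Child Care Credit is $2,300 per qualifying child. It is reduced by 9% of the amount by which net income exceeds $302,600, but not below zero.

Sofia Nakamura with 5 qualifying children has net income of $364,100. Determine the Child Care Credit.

Child Care Credit: base = 5 × $2,300 = $11,500. 9% of the $61,500 excess over $302,600 is $5,535; credit = $11,500 − $5,535 = $5,965.

$5,965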